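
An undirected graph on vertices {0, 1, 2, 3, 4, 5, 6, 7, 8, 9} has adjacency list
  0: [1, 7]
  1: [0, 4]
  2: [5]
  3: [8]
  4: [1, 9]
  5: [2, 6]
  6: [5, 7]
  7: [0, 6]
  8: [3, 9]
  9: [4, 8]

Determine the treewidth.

1

A width-1 tree decomposition is:
Bags: B1 = {3, 8}  B2 = {8, 9}  B3 = {4, 9}  B4 = {1, 4}  B5 = {0, 1}  B6 = {0, 7}  B7 = {6, 7}  B8 = {5, 6}  B9 = {2, 5}
Tree: B1–B2, B2–B3, B3–B4, B4–B5, B5–B6, B6–B7, B7–B8, B8–B9
Every bag has size at most 2, so the width is 2 − 1 = 1 and tw(G) ≤ 1. Since G has at least one edge (e.g. 3–8), it is not an edgeless graph, so tw(G) ≥ 1. Combining the bounds, tw(G) = 1.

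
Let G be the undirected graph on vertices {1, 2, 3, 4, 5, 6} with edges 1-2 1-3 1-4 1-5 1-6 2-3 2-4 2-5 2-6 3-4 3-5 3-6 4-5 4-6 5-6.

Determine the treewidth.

5

A width-5 tree decomposition is:
Bags: B1 = {1, 2, 3, 4, 5, 6}
Tree: (single bag)
With just one bag of size 6, the width is 6 − 1 = 5, so tw(G) ≤ 5. For the lower bound, the 6 vertices {1, 2, 3, 4, 5, 6} are pairwise adjacent, and any tree decomposition puts a clique entirely inside one bag — forcing width ≥ 5. Therefore the treewidth is 5.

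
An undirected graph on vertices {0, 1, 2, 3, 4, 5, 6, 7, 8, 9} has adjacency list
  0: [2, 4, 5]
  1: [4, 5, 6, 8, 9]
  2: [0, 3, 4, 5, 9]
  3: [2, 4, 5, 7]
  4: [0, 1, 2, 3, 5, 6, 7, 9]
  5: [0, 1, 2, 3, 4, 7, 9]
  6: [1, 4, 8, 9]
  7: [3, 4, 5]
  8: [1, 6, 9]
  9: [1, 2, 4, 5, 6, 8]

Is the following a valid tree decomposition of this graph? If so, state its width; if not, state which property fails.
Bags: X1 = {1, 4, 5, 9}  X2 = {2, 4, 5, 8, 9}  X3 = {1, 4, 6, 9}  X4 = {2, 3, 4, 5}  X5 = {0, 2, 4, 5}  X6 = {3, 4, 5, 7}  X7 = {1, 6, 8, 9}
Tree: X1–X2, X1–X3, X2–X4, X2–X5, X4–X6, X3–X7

No — bags containing vertex 8 are not connected in the tree.

A tree decomposition must satisfy three properties: every vertex lies in some bag; for every edge, both endpoints lie together in some bag; and for every vertex, the bags containing it form a connected subtree. Here bags containing vertex 8 are not connected in the tree, so the decomposition is invalid.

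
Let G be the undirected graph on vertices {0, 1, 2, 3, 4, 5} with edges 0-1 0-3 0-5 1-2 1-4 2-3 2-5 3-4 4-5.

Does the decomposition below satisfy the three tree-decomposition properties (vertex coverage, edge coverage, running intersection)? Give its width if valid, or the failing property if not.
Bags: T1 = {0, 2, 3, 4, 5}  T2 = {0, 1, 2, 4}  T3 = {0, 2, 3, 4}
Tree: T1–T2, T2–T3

No — bags containing vertex 3 are not connected in the tree.

A tree decomposition must satisfy three properties: every vertex lies in some bag; for every edge, both endpoints lie together in some bag; and for every vertex, the bags containing it form a connected subtree. Here bags containing vertex 3 are not connected in the tree, so the decomposition is invalid.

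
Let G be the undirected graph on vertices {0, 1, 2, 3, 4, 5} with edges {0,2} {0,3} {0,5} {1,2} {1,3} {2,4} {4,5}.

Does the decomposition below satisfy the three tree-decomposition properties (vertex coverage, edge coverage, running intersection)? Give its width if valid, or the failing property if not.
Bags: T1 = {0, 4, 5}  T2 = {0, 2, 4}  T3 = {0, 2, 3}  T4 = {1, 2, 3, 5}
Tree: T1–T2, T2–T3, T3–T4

No — bags containing vertex 5 are not connected in the tree.

A tree decomposition must satisfy three properties: every vertex lies in some bag; for every edge, both endpoints lie together in some bag; and for every vertex, the bags containing it form a connected subtree. Here bags containing vertex 5 are not connected in the tree, so the decomposition is invalid.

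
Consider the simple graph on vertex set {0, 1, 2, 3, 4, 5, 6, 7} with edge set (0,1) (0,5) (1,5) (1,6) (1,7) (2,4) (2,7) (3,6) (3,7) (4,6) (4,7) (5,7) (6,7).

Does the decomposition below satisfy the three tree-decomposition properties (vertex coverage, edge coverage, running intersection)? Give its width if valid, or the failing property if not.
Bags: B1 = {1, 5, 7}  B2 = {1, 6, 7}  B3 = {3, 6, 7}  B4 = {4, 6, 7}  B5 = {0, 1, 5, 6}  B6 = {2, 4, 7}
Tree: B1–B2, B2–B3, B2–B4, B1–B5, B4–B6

A tree decomposition must satisfy three properties: every vertex lies in some bag; for every edge, both endpoints lie together in some bag; and for every vertex, the bags containing it form a connected subtree. Here bags containing vertex 6 are not connected in the tree, so the decomposition is invalid.

No — bags containing vertex 6 are not connected in the tree.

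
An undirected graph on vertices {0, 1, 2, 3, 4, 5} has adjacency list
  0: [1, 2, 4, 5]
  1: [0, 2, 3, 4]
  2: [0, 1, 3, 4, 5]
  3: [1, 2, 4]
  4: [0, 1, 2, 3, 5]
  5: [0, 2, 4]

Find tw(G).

3

A width-3 tree decomposition is:
Bags: B1 = {0, 2, 4, 5}  B2 = {0, 1, 2, 4}  B3 = {1, 2, 3, 4}
Tree: B1–B2, B2–B3
The largest bag has 4 vertices, giving width 3; this decomposition certifies tw(G) ≤ 3. On the other hand G contains the 4-clique {0, 1, 2, 4}. A clique must lie in a single bag of any decomposition, so no decomposition can have width below 3. Therefore the treewidth is 3.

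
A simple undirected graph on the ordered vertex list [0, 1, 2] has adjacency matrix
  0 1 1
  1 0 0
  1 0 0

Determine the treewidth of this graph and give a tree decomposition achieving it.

Treewidth 1.
Bags: B1 = {0, 1}  B2 = {0, 2}
Tree: B1–B2

Each bag holds 2 vertices, so the decomposition has width 1, which upper-bounds the treewidth. Since G has at least one edge (e.g. 0–1), it is not an edgeless graph, so tw(G) ≥ 1. Hence tw(G) = 1 exactly.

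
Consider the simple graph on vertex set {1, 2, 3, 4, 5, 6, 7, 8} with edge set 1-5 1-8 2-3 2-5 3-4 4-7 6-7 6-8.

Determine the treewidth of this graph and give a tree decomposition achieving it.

Treewidth 2.
One such decomposition:
Bags: B1 = {6, 7, 8}  B2 = {1, 7, 8}  B3 = {1, 5, 7}  B4 = {2, 5, 7}  B5 = {2, 3, 7}  B6 = {3, 4, 7}
Tree: B1–B2, B2–B3, B3–B4, B4–B5, B5–B6

Every bag has size at most 3, so the width is 3 − 1 = 2 and tw(G) ≤ 2. For the lower bound, G contains the cycle 7–6–8–1–5–2–3–4–7, so G is not a forest; only forests have treewidth ≤ 1, hence tw(G) ≥ 2. The upper and lower bounds meet at 2, so that is the treewidth.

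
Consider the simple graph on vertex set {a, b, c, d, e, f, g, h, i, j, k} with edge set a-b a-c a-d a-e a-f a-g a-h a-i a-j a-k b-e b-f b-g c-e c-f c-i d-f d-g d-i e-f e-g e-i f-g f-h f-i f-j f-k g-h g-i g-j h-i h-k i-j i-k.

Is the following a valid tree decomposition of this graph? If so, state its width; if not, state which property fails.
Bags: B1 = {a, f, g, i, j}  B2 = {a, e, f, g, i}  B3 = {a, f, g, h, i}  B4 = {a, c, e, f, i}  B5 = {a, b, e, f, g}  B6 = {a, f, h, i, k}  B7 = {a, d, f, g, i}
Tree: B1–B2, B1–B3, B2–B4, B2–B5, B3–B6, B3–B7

Checking the three conditions: (i) the bags cover all of {a, b, c, d, e, f, g, h, i, j, k}; (ii) for each edge, some bag contains both endpoints; (iii) the bags containing any fixed vertex form a subtree. All hold, so the decomposition is valid with width 5 − 1 = 4.

Yes; width 4.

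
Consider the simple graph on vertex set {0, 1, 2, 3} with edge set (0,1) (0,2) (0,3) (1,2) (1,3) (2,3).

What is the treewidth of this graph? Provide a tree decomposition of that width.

With just one bag of size 4, the width is 4 − 1 = 3, so tw(G) ≤ 3. On the other hand G contains the 4-clique {0, 1, 2, 3}. A clique must lie in a single bag of any decomposition, so no decomposition can have width below 3. Therefore the treewidth is 3.

Treewidth 3.
Bags: B1 = {0, 1, 2, 3}
Tree: (single bag)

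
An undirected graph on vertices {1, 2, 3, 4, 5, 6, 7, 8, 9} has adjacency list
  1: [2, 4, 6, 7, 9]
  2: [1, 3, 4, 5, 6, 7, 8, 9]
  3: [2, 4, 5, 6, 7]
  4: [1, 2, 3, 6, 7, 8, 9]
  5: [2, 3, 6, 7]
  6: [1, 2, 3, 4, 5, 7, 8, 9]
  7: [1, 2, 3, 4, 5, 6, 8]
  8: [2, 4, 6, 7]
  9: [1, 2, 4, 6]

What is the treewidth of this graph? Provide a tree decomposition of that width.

Treewidth 4.
Bags: B1 = {1, 2, 4, 6, 7}  B2 = {2, 3, 4, 6, 7}  B3 = {1, 2, 4, 6, 9}  B4 = {2, 4, 6, 7, 8}  B5 = {2, 3, 5, 6, 7}
Tree: B1–B2, B1–B3, B1–B4, B2–B5

Every bag has size at most 5, so the width is 5 − 1 = 4 and tw(G) ≤ 4. For the lower bound, the 5 vertices {1, 2, 4, 6, 9} are pairwise adjacent, and any tree decomposition puts a clique entirely inside one bag — forcing width ≥ 4. Combining the bounds, tw(G) = 4.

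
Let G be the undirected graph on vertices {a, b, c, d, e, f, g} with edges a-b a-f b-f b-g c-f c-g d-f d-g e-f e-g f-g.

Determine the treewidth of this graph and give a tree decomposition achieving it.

Every bag has size at most 3, so the width is 3 − 1 = 2 and tw(G) ≤ 2. For the lower bound, the 3 vertices {d, f, g} are pairwise adjacent, and any tree decomposition puts a clique entirely inside one bag — forcing width ≥ 2. Combining the bounds, tw(G) = 2.

Treewidth 2.
Bags: B1 = {b, f, g}  B2 = {a, b, f}  B3 = {c, f, g}  B4 = {e, f, g}  B5 = {d, f, g}
Tree: B1–B2, B1–B3, B3–B4, B1–B5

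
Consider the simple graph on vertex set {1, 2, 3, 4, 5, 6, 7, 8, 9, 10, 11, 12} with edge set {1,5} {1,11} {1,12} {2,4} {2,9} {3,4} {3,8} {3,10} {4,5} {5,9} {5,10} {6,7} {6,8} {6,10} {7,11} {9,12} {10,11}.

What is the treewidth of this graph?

3

A width-3 tree decomposition is:
Bags: B1 = {6, 7, 8, 11}  B2 = {6, 8, 10, 11}  B3 = {3, 8, 10, 11}  B4 = {1, 3, 10, 11}  B5 = {1, 3, 5, 10}  B6 = {1, 3, 4, 5}  B7 = {1, 4, 5, 12}  B8 = {4, 5, 9, 12}  B9 = {2, 4, 9, 12}
Tree: B1–B2, B2–B3, B3–B4, B4–B5, B5–B6, B6–B7, B7–B8, B8–B9
Every bag has size at most 4, so the width is 4 − 1 = 3 and tw(G) ≤ 3. For the lower bound: the 4 vertex sets {6,7,8}, {11}, {10}, {1,3,4,5} are disjoint, each induces a connected subgraph, and every pair is joined by at least one edge of G. Contracting each set to a single vertex therefore yields K_{4} as a minor, and since treewidth is minor-monotone, tw(G) ≥ tw(K_{4}) = 3. The upper and lower bounds meet at 3, so that is the treewidth.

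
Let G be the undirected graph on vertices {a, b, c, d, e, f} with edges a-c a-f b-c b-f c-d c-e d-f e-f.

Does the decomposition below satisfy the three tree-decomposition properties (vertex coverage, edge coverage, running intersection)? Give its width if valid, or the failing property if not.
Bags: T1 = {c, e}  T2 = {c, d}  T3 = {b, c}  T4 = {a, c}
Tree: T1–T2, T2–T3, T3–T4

A tree decomposition must satisfy three properties: every vertex lies in some bag; for every edge, both endpoints lie together in some bag; and for every vertex, the bags containing it form a connected subtree. Here vertex f appears in no bag, so the decomposition is invalid.

No — vertex f appears in no bag.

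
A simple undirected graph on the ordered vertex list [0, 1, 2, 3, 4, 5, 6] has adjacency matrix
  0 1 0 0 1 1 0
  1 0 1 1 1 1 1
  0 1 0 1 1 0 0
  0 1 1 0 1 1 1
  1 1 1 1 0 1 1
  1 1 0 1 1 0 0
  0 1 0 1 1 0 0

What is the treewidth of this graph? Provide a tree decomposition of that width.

Treewidth 3.
Bags: B1 = {1, 2, 3, 4}  B2 = {1, 3, 4, 6}  B3 = {1, 3, 4, 5}  B4 = {0, 1, 4, 5}
Tree: B1–B2, B2–B3, B3–B4

The largest bag has 4 vertices, giving width 3; this decomposition certifies tw(G) ≤ 3. For the lower bound, the 4 vertices {0, 1, 4, 5} are pairwise adjacent, and any tree decomposition puts a clique entirely inside one bag — forcing width ≥ 3. Therefore the treewidth is 3.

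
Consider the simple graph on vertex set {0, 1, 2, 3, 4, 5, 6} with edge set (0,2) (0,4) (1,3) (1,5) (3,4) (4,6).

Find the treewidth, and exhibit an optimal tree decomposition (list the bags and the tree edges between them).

Treewidth 1.
One optimal decomposition is:
Bags: B1 = {4, 6}  B2 = {3, 4}  B3 = {0, 4}  B4 = {1, 3}  B5 = {1, 5}  B6 = {0, 2}
Tree: B1–B2, B1–B3, B2–B4, B4–B5, B3–B6

The largest bag has 2 vertices, giving width 1; this decomposition certifies tw(G) ≤ 1. Any graph with an edge has treewidth ≥ 1, and G has the edge 4–6. Hence tw(G) = 1 exactly.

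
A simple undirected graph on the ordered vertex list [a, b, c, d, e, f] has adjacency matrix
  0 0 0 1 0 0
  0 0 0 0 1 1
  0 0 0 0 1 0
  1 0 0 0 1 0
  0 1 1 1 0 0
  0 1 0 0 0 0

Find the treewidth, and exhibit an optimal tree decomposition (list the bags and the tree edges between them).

Treewidth 1.
One optimal decomposition is:
Bags: B1 = {c, e}  B2 = {b, e}  B3 = {d, e}  B4 = {b, f}  B5 = {a, d}
Tree: B1–B2, B1–B3, B2–B4, B3–B5

Each bag holds 2 vertices, so the decomposition has width 1, which upper-bounds the treewidth. G has an edge, so its treewidth is at least 1. Hence tw(G) = 1 exactly.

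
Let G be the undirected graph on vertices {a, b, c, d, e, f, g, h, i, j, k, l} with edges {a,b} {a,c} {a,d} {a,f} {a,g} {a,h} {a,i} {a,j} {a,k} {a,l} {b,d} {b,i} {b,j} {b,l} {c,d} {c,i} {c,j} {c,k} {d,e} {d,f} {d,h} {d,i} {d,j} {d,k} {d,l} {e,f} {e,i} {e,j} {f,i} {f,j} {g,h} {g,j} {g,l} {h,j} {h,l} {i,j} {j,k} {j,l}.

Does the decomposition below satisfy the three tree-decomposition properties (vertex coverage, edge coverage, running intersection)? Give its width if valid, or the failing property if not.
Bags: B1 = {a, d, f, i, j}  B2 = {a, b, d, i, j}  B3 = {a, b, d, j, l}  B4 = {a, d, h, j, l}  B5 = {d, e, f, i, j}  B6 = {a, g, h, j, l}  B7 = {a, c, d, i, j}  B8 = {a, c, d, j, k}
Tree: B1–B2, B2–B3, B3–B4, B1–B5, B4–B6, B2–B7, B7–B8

Vertex coverage: the bags together contain {a, b, c, d, e, f, g, h, i, j, k, l}, the full vertex set. Edge coverage: each edge of G has both endpoints in at least one bag. Running intersection: for every vertex, the bags containing it form a connected subtree. All three properties hold, so this is a valid tree decomposition of width max|bag| − 1 = 4, and hence tw(G) ≤ 4.

Yes; width 4.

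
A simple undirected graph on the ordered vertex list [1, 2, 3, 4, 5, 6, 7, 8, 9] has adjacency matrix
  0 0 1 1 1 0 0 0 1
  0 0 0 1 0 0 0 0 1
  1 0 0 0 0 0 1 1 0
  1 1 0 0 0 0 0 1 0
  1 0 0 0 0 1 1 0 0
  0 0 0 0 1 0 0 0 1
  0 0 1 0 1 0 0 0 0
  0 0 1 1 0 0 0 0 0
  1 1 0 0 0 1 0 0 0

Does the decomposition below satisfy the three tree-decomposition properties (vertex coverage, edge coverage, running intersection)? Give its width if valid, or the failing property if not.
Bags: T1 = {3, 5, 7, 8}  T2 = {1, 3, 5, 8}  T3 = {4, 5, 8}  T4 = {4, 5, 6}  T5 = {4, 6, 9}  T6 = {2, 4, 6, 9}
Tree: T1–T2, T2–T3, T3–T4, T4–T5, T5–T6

No — edge (1,4) lies in no bag.

A tree decomposition must satisfy three properties: every vertex lies in some bag; for every edge, both endpoints lie together in some bag; and for every vertex, the bags containing it form a connected subtree. Here edge (1,4) lies in no bag, so the decomposition is invalid.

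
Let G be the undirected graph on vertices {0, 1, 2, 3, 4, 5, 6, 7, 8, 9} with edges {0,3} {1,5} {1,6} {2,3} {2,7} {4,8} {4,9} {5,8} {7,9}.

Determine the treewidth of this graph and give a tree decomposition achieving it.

Each bag holds 2 vertices, so the decomposition has width 1, which upper-bounds the treewidth. Since G has at least one edge (e.g. 6–1), it is not an edgeless graph, so tw(G) ≥ 1. Combining the bounds, tw(G) = 1.

Treewidth 1.
One such decomposition:
Bags: B1 = {1, 6}  B2 = {1, 5}  B3 = {5, 8}  B4 = {4, 8}  B5 = {4, 9}  B6 = {7, 9}  B7 = {2, 7}  B8 = {2, 3}  B9 = {0, 3}
Tree: B1–B2, B2–B3, B3–B4, B4–B5, B5–B6, B6–B7, B7–B8, B8–B9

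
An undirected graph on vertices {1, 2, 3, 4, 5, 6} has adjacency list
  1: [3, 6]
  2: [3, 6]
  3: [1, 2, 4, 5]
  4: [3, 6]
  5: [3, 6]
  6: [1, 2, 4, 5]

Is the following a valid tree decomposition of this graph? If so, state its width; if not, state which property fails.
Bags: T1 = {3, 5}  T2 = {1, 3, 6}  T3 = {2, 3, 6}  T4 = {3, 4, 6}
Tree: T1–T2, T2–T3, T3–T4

A tree decomposition must satisfy three properties: every vertex lies in some bag; for every edge, both endpoints lie together in some bag; and for every vertex, the bags containing it form a connected subtree. Here edge (6,5) lies in no bag, so the decomposition is invalid.

No — edge (6,5) lies in no bag.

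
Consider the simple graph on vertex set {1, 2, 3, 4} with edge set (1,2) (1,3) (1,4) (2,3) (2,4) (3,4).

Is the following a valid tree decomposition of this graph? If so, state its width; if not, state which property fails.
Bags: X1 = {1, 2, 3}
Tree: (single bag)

No — vertex 4 appears in no bag.

A tree decomposition must satisfy three properties: every vertex lies in some bag; for every edge, both endpoints lie together in some bag; and for every vertex, the bags containing it form a connected subtree. Here vertex 4 appears in no bag, so the decomposition is invalid.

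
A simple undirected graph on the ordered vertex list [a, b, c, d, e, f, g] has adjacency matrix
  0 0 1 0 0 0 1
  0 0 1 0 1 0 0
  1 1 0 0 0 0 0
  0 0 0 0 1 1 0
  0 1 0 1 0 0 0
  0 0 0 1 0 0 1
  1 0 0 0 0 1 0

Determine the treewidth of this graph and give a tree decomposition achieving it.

The largest bag has 3 vertices, giving width 2; this decomposition certifies tw(G) ≤ 2. The edges c–b–e–d–f–g–a–c form a cycle, so G is not a tree and its treewidth is at least 2. Therefore the treewidth is 2.

Treewidth 2.
One such decomposition:
Bags: B1 = {b, c, e}  B2 = {c, d, e}  B3 = {c, d, f}  B4 = {c, f, g}  B5 = {a, c, g}
Tree: B1–B2, B2–B3, B3–B4, B4–B5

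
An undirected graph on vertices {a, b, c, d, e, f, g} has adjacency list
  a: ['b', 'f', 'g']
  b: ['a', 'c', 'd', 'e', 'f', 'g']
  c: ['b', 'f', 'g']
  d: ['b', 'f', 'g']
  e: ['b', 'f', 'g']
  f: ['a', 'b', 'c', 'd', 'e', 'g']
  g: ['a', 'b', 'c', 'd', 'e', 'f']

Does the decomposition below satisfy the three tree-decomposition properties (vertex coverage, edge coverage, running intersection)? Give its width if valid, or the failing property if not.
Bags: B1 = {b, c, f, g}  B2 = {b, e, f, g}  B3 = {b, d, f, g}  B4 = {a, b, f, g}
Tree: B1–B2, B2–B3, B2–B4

Yes; width 3.

Vertex coverage: the bags together contain {a, b, c, d, e, f, g}, the full vertex set. Edge coverage: each edge of G has both endpoints in at least one bag. Running intersection: for every vertex, the bags containing it form a connected subtree. All three properties hold, so this is a valid tree decomposition of width max|bag| − 1 = 3, and hence tw(G) ≤ 3.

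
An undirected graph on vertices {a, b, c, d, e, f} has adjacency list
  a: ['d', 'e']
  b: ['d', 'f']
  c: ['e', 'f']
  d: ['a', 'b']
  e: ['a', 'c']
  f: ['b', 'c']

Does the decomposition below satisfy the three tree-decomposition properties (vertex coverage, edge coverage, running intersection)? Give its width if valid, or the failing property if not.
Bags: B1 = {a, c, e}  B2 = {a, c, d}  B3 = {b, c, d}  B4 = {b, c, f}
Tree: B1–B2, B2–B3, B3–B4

Yes; width 2.

Every vertex of G appears in some bag (union = {a, b, c, d, e, f}); every edge is covered by a bag; and for each vertex v the set of bags containing v is connected in the bag tree. The decomposition is therefore valid. The largest bag has 3 vertices, so the width is 2.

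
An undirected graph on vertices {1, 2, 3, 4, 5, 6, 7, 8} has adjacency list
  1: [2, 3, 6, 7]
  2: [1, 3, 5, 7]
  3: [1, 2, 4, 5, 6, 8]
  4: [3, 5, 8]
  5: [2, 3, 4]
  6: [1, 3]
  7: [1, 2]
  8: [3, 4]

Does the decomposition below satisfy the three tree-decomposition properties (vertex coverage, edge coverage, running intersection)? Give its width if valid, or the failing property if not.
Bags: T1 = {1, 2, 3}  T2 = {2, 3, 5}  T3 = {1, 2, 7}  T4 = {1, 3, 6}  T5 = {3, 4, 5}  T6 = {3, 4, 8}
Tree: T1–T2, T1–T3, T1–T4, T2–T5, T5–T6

Yes; width 2.

Every vertex of G appears in some bag (union = {1, 2, 3, 4, 5, 6, 7, 8}); every edge is covered by a bag; and for each vertex v the set of bags containing v is connected in the bag tree. The decomposition is therefore valid. The largest bag has 3 vertices, so the width is 2.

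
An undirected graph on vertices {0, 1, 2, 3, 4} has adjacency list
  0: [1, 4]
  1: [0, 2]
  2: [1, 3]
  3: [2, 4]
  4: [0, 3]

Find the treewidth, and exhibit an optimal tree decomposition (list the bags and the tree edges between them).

Each bag holds 3 vertices, so the decomposition has width 2, which upper-bounds the treewidth. The edges 1–2–3–4–0–1 form a cycle, so G is not a tree and its treewidth is at least 2. Hence tw(G) = 2 exactly.

Treewidth 2.
One such decomposition:
Bags: B1 = {1, 2, 3}  B2 = {1, 3, 4}  B3 = {0, 1, 4}
Tree: B1–B2, B2–B3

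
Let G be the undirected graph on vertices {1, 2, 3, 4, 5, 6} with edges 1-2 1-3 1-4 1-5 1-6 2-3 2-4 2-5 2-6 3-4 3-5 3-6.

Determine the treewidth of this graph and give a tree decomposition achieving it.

Treewidth 3.
One such decomposition:
Bags: B1 = {1, 2, 3, 6}  B2 = {1, 2, 3, 4}  B3 = {1, 2, 3, 5}
Tree: B1–B2, B1–B3

Each bag holds 4 vertices, so the decomposition has width 3, which upper-bounds the treewidth. For the lower bound, the 4 vertices {1, 2, 3, 4} are pairwise adjacent, and any tree decomposition puts a clique entirely inside one bag — forcing width ≥ 3. Therefore the treewidth is 3.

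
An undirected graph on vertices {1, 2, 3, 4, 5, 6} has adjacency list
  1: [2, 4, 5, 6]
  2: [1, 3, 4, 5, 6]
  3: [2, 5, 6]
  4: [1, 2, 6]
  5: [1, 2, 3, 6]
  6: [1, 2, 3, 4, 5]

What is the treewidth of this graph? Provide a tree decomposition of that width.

The largest bag has 4 vertices, giving width 3; this decomposition certifies tw(G) ≤ 3. For the lower bound, the 4 vertices {1, 2, 4, 6} are pairwise adjacent, and any tree decomposition puts a clique entirely inside one bag — forcing width ≥ 3. Therefore the treewidth is 3.

Treewidth 3.
One such decomposition:
Bags: B1 = {1, 2, 5, 6}  B2 = {2, 3, 5, 6}  B3 = {1, 2, 4, 6}
Tree: B1–B2, B1–B3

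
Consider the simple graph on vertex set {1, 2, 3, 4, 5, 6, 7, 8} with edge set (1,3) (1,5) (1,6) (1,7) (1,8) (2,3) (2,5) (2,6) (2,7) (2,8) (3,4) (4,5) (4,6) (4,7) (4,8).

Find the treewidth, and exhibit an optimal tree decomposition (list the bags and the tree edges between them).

The largest bag has 4 vertices, giving width 3; this decomposition certifies tw(G) ≤ 3. For the lower bound: the 4 vertex sets {3,4}, {2,5}, {1}, {7} are disjoint, each induces a connected subgraph, and every pair is joined by at least one edge of G. Contracting each set to a single vertex therefore yields K_{4} as a minor, and since treewidth is minor-monotone, tw(G) ≥ tw(K_{4}) = 3. Therefore the treewidth is 3.

Treewidth 3.
One optimal decomposition is:
Bags: B1 = {1, 2, 3, 4}  B2 = {1, 2, 4, 5}  B3 = {1, 2, 4, 7}  B4 = {1, 2, 4, 8}  B5 = {1, 2, 4, 6}
Tree: B1–B2, B2–B3, B3–B4, B4–B5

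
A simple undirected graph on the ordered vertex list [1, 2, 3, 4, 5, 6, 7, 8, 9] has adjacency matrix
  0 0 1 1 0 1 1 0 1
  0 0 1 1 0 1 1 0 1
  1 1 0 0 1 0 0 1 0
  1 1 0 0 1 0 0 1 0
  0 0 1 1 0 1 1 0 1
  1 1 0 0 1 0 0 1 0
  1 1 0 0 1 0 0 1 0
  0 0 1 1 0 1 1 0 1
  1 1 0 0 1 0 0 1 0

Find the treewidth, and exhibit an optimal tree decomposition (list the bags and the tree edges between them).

The largest bag has 5 vertices, giving width 4; this decomposition certifies tw(G) ≤ 4. For the lower bound: the 5 vertex sets {3,8}, {5,7}, {1,4}, {2}, {6} are disjoint, each induces a connected subgraph, and every pair is joined by at least one edge of G. Contracting each set to a single vertex therefore yields K_{5} as a minor, and since treewidth is minor-monotone, tw(G) ≥ tw(K_{5}) = 4. Hence tw(G) = 4 exactly.

Treewidth 4.
One optimal decomposition is:
Bags: B1 = {1, 2, 3, 5, 8}  B2 = {1, 2, 5, 7, 8}  B3 = {1, 2, 4, 5, 8}  B4 = {1, 2, 5, 6, 8}  B5 = {1, 2, 5, 8, 9}
Tree: B1–B2, B2–B3, B3–B4, B4–B5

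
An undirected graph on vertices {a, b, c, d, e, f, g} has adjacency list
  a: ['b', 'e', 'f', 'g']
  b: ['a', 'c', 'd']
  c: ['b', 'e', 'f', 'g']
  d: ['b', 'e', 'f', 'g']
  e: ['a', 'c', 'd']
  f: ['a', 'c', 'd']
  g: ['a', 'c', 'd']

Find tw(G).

3

A width-3 tree decomposition is:
Bags: B1 = {a, c, d, e}  B2 = {a, c, d, g}  B3 = {a, c, d, f}  B4 = {a, b, c, d}
Tree: B1–B2, B2–B3, B3–B4
Every bag has size at most 4, so the width is 4 − 1 = 3 and tw(G) ≤ 3. For the lower bound: the 4 vertex sets {a,e}, {d,g}, {c}, {f} are disjoint, each induces a connected subgraph, and every pair is joined by at least one edge of G. Contracting each set to a single vertex therefore yields K_{4} as a minor, and since treewidth is minor-monotone, tw(G) ≥ tw(K_{4}) = 3. Therefore the treewidth is 3.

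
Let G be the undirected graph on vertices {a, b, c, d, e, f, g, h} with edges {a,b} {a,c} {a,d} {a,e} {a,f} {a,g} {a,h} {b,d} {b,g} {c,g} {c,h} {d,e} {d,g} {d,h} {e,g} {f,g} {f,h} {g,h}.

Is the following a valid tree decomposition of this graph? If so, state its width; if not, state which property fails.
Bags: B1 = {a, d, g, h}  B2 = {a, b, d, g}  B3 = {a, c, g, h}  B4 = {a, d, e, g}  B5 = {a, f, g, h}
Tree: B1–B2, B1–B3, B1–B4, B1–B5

Yes; width 3.

Every vertex of G appears in some bag (union = {a, b, c, d, e, f, g, h}); every edge is covered by a bag; and for each vertex v the set of bags containing v is connected in the bag tree. The decomposition is therefore valid. The largest bag has 4 vertices, so the width is 3.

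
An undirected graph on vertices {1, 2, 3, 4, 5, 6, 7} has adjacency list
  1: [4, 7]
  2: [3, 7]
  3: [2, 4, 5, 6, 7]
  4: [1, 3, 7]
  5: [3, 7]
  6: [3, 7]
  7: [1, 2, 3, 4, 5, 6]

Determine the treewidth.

2

A width-2 tree decomposition is:
Bags: B1 = {3, 4, 7}  B2 = {3, 6, 7}  B3 = {3, 5, 7}  B4 = {2, 3, 7}  B5 = {1, 4, 7}
Tree: B1–B2, B2–B3, B3–B4, B1–B5
The largest bag has 3 vertices, giving width 2; this decomposition certifies tw(G) ≤ 2. On the other hand G contains the 3-clique {1, 4, 7}. A clique must lie in a single bag of any decomposition, so no decomposition can have width below 2. Combining the bounds, tw(G) = 2.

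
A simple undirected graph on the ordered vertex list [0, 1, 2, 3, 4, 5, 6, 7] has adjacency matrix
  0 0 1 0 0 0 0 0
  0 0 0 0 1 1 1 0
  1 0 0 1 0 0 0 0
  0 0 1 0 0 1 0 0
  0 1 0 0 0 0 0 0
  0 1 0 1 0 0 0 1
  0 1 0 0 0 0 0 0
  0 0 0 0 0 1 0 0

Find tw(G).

1

A width-1 tree decomposition is:
Bags: B1 = {2, 3}  B2 = {3, 5}  B3 = {0, 2}  B4 = {1, 5}  B5 = {5, 7}  B6 = {1, 6}  B7 = {1, 4}
Tree: B1–B2, B1–B3, B2–B4, B2–B5, B4–B6, B4–B7
The largest bag has 2 vertices, giving width 1; this decomposition certifies tw(G) ≤ 1. Since G has at least one edge (e.g. 3–2), it is not an edgeless graph, so tw(G) ≥ 1. The upper and lower bounds meet at 1, so that is the treewidth.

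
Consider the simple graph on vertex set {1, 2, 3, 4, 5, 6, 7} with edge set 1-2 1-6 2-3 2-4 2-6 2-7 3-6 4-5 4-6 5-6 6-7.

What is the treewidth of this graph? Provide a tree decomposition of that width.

Treewidth 2.
Bags: B1 = {2, 4, 6}  B2 = {1, 2, 6}  B3 = {2, 3, 6}  B4 = {4, 5, 6}  B5 = {2, 6, 7}
Tree: B1–B2, B2–B3, B1–B4, B2–B5

Each bag holds 3 vertices, so the decomposition has width 2, which upper-bounds the treewidth. On the other hand G contains the 3-clique {1, 2, 6}. A clique must lie in a single bag of any decomposition, so no decomposition can have width below 2. Hence tw(G) = 2 exactly.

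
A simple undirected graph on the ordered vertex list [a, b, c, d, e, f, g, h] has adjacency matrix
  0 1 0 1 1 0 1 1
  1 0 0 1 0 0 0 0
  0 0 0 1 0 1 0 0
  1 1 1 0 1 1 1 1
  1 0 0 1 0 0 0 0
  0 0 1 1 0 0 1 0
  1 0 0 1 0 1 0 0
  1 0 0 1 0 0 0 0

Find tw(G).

2

A width-2 tree decomposition is:
Bags: B1 = {a, d, e}  B2 = {a, b, d}  B3 = {a, d, h}  B4 = {a, d, g}  B5 = {d, f, g}  B6 = {c, d, f}
Tree: B1–B2, B2–B3, B1–B4, B4–B5, B5–B6
Each bag holds 3 vertices, so the decomposition has width 2, which upper-bounds the treewidth. For the lower bound, the 3 vertices {a, d, g} are pairwise adjacent, and any tree decomposition puts a clique entirely inside one bag — forcing width ≥ 2. The upper and lower bounds meet at 2, so that is the treewidth.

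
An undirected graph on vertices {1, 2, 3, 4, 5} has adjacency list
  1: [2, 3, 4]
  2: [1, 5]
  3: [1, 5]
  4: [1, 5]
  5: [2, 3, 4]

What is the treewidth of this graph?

2

A width-2 tree decomposition is:
Bags: B1 = {1, 4, 5}  B2 = {1, 3, 5}  B3 = {1, 2, 5}
Tree: B1–B2, B2–B3
Every bag has size at most 3, so the width is 3 − 1 = 2 and tw(G) ≤ 2. The edges 5–4–1–3–5 form a cycle, so G is not a tree and its treewidth is at least 2. Combining the bounds, tw(G) = 2.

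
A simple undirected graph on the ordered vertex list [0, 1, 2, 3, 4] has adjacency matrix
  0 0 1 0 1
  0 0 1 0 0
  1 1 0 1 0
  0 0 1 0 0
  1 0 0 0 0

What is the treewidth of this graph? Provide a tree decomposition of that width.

Treewidth 1.
One optimal decomposition is:
Bags: B1 = {0, 2}  B2 = {1, 2}  B3 = {0, 4}  B4 = {2, 3}
Tree: B1–B2, B1–B3, B1–B4

Every bag has size at most 2, so the width is 2 − 1 = 1 and tw(G) ≤ 1. G has an edge, so its treewidth is at least 1. Hence tw(G) = 1 exactly.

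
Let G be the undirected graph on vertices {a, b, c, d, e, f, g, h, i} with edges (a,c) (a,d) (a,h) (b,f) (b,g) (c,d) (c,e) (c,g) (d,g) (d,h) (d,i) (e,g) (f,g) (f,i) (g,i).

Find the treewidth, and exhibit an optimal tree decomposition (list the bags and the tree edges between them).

Every bag has size at most 3, so the width is 3 − 1 = 2 and tw(G) ≤ 2. On the other hand G contains the 3-clique {c, d, g}. A clique must lie in a single bag of any decomposition, so no decomposition can have width below 2. Hence tw(G) = 2 exactly.

Treewidth 2.
Bags: B1 = {c, d, g}  B2 = {d, g, i}  B3 = {a, c, d}  B4 = {a, d, h}  B5 = {c, e, g}  B6 = {f, g, i}  B7 = {b, f, g}
Tree: B1–B2, B1–B3, B3–B4, B1–B5, B2–B6, B6–B7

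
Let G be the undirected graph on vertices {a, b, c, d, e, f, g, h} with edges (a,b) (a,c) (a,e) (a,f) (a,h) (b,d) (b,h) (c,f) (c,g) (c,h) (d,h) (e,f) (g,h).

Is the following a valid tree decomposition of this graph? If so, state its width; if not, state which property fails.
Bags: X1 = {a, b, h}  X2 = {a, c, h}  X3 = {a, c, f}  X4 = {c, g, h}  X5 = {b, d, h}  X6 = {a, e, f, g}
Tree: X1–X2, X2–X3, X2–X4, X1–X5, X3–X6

A tree decomposition must satisfy three properties: every vertex lies in some bag; for every edge, both endpoints lie together in some bag; and for every vertex, the bags containing it form a connected subtree. Here bags containing vertex g are not connected in the tree, so the decomposition is invalid.

No — bags containing vertex g are not connected in the tree.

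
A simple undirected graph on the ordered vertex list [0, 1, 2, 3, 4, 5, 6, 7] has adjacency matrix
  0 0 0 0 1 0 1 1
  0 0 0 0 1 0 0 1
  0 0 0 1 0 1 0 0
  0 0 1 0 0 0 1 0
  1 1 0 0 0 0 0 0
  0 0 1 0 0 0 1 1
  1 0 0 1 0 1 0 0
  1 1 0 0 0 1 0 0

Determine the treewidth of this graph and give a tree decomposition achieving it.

Treewidth 2.
Bags: B1 = {2, 3, 6}  B2 = {2, 5, 6}  B3 = {0, 5, 6}  B4 = {0, 5, 7}  B5 = {0, 4, 7}  B6 = {1, 4, 7}
Tree: B1–B2, B2–B3, B3–B4, B4–B5, B5–B6

Every bag has size at most 3, so the width is 3 − 1 = 2 and tw(G) ≤ 2. The edges 3–2–5–6–3 form a cycle, so G is not a tree and its treewidth is at least 2. Hence tw(G) = 2 exactly.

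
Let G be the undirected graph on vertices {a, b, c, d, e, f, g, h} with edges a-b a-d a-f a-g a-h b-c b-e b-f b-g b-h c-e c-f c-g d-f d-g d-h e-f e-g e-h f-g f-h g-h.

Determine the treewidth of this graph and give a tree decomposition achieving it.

Treewidth 4.
Bags: B1 = {a, b, f, g, h}  B2 = {a, d, f, g, h}  B3 = {b, e, f, g, h}  B4 = {b, c, e, f, g}
Tree: B1–B2, B1–B3, B3–B4

The largest bag has 5 vertices, giving width 4; this decomposition certifies tw(G) ≤ 4. For the lower bound, the 5 vertices {b, e, f, g, h} are pairwise adjacent, and any tree decomposition puts a clique entirely inside one bag — forcing width ≥ 4. Combining the bounds, tw(G) = 4.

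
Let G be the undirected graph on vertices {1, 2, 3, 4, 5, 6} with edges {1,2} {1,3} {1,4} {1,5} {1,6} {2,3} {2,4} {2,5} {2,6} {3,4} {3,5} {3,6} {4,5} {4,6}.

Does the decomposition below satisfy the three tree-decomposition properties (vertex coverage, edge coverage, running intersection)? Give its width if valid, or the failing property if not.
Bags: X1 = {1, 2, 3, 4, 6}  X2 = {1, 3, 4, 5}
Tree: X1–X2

No — edge (2,5) lies in no bag.

A tree decomposition must satisfy three properties: every vertex lies in some bag; for every edge, both endpoints lie together in some bag; and for every vertex, the bags containing it form a connected subtree. Here edge (2,5) lies in no bag, so the decomposition is invalid.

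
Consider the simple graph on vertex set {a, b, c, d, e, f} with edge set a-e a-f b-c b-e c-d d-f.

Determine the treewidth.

2

A width-2 tree decomposition is:
Bags: B1 = {a, b, e}  B2 = {a, b, c}  B3 = {a, c, d}  B4 = {a, d, f}
Tree: B1–B2, B2–B3, B3–B4
Every bag has size at most 3, so the width is 3 − 1 = 2 and tw(G) ≤ 2. For the lower bound, G contains the cycle a–e–b–c–d–f–a, so G is not a forest; only forests have treewidth ≤ 1, hence tw(G) ≥ 2. Therefore the treewidth is 2.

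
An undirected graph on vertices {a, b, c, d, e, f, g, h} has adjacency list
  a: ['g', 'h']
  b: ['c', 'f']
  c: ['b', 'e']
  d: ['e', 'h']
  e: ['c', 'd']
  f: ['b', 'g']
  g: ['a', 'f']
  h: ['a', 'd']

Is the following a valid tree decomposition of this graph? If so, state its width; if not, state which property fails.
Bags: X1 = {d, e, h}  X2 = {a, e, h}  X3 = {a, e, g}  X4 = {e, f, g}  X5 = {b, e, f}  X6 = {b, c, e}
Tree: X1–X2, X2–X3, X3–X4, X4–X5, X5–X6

Checking the three conditions: (i) the bags cover all of {a, b, c, d, e, f, g, h}; (ii) for each edge, some bag contains both endpoints; (iii) the bags containing any fixed vertex form a subtree. All hold, so the decomposition is valid with width 3 − 1 = 2.

Yes; width 2.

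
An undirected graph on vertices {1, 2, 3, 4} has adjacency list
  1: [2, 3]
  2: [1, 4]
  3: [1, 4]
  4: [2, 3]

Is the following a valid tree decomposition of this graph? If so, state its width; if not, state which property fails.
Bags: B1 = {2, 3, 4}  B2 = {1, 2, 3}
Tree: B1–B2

Vertex coverage: the bags together contain {1, 2, 3, 4}, the full vertex set. Edge coverage: each edge of G has both endpoints in at least one bag. Running intersection: for every vertex, the bags containing it form a connected subtree. All three properties hold, so this is a valid tree decomposition of width max|bag| − 1 = 2, and hence tw(G) ≤ 2.

Yes; width 2.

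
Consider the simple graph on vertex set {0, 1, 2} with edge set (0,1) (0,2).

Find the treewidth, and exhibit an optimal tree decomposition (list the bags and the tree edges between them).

Each bag holds 2 vertices, so the decomposition has width 1, which upper-bounds the treewidth. Any graph with an edge has treewidth ≥ 1, and G has the edge 0–1. The upper and lower bounds meet at 1, so that is the treewidth.

Treewidth 1.
Bags: B1 = {0, 1}  B2 = {0, 2}
Tree: B1–B2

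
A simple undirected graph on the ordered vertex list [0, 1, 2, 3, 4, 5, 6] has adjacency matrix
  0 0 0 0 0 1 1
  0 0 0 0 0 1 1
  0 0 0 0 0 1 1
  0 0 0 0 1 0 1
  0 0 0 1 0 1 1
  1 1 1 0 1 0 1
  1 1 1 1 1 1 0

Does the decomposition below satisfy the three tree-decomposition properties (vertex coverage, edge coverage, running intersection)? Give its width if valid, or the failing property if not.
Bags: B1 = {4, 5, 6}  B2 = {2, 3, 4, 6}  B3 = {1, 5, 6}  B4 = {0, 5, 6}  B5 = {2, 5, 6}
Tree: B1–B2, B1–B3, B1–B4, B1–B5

A tree decomposition must satisfy three properties: every vertex lies in some bag; for every edge, both endpoints lie together in some bag; and for every vertex, the bags containing it form a connected subtree. Here bags containing vertex 2 are not connected in the tree, so the decomposition is invalid.

No — bags containing vertex 2 are not connected in the tree.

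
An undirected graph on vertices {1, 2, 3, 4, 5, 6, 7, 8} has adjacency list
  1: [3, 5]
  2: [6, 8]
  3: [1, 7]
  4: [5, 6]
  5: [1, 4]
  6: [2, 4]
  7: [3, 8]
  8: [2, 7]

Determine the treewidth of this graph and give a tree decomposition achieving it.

Treewidth 2.
One optimal decomposition is:
Bags: B1 = {2, 7, 8}  B2 = {2, 3, 7}  B3 = {1, 2, 3}  B4 = {1, 2, 5}  B5 = {2, 4, 5}  B6 = {2, 4, 6}
Tree: B1–B2, B2–B3, B3–B4, B4–B5, B5–B6

Each bag holds 3 vertices, so the decomposition has width 2, which upper-bounds the treewidth. Since 2–8–7–3–1–5–4–6–2 is a cycle in G, G is not acyclic. Forests are exactly the graphs of treewidth ≤ 1, so tw(G) ≥ 2. Combining the bounds, tw(G) = 2.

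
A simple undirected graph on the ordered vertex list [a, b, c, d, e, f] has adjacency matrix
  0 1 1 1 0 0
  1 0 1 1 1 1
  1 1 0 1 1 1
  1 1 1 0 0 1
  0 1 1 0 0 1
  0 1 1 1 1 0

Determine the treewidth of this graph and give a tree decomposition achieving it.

Treewidth 3.
One such decomposition:
Bags: B1 = {b, c, d, f}  B2 = {a, b, c, d}  B3 = {b, c, e, f}
Tree: B1–B2, B1–B3

Each bag holds 4 vertices, so the decomposition has width 3, which upper-bounds the treewidth. For the lower bound, the 4 vertices {b, c, d, f} are pairwise adjacent, and any tree decomposition puts a clique entirely inside one bag — forcing width ≥ 3. The upper and lower bounds meet at 3, so that is the treewidth.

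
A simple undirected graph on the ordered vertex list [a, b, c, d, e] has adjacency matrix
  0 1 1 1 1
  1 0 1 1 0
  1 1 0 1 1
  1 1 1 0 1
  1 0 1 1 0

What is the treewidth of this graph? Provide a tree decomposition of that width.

Treewidth 3.
Bags: B1 = {a, c, d, e}  B2 = {a, b, c, d}
Tree: B1–B2

Each bag holds 4 vertices, so the decomposition has width 3, which upper-bounds the treewidth. On the other hand G contains the 4-clique {a, c, d, e}. A clique must lie in a single bag of any decomposition, so no decomposition can have width below 3. Hence tw(G) = 3 exactly.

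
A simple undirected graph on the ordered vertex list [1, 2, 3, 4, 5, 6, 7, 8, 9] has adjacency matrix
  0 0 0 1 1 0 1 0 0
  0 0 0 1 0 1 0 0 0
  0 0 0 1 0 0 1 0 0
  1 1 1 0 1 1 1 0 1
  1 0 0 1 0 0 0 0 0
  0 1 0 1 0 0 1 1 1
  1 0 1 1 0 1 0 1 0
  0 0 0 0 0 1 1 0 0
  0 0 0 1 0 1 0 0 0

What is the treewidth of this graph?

2

A width-2 tree decomposition is:
Bags: B1 = {1, 4, 7}  B2 = {3, 4, 7}  B3 = {4, 6, 7}  B4 = {6, 7, 8}  B5 = {4, 6, 9}  B6 = {1, 4, 5}  B7 = {2, 4, 6}
Tree: B1–B2, B2–B3, B3–B4, B3–B5, B1–B6, B3–B7
The largest bag has 3 vertices, giving width 2; this decomposition certifies tw(G) ≤ 2. On the other hand G contains the 3-clique {6, 7, 8}. A clique must lie in a single bag of any decomposition, so no decomposition can have width below 2. Hence tw(G) = 2 exactly.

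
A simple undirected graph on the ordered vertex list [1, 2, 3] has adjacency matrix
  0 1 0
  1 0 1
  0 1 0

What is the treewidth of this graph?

1

A width-1 tree decomposition is:
Bags: B1 = {2, 3}  B2 = {1, 2}
Tree: B1–B2
Each bag holds 2 vertices, so the decomposition has width 1, which upper-bounds the treewidth. Any graph with an edge has treewidth ≥ 1, and G has the edge 3–2. Hence tw(G) = 1 exactly.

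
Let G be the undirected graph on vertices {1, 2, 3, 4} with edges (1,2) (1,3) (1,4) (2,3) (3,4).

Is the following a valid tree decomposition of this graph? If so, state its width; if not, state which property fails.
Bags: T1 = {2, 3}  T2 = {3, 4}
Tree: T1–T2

No — vertex 1 appears in no bag.

A tree decomposition must satisfy three properties: every vertex lies in some bag; for every edge, both endpoints lie together in some bag; and for every vertex, the bags containing it form a connected subtree. Here vertex 1 appears in no bag, so the decomposition is invalid.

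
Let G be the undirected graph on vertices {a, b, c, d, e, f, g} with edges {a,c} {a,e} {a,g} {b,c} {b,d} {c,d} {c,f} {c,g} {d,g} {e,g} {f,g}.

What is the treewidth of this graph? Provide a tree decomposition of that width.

Treewidth 2.
One such decomposition:
Bags: B1 = {a, c, g}  B2 = {c, f, g}  B3 = {a, e, g}  B4 = {c, d, g}  B5 = {b, c, d}
Tree: B1–B2, B1–B3, B2–B4, B4–B5

Each bag holds 3 vertices, so the decomposition has width 2, which upper-bounds the treewidth. On the other hand G contains the 3-clique {a, e, g}. A clique must lie in a single bag of any decomposition, so no decomposition can have width below 2. Therefore the treewidth is 2.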